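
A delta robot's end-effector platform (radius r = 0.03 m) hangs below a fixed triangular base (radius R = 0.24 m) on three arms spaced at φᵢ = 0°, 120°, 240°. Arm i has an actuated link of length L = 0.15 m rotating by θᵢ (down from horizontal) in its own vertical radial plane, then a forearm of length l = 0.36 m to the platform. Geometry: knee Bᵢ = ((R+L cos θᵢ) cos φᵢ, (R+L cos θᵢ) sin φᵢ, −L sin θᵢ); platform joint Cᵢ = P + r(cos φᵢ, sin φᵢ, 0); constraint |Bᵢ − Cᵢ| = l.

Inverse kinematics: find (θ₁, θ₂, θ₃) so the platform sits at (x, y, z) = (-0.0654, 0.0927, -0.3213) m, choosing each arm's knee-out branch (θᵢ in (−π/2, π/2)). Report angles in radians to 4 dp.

θ₁ = 1.3962, θ₂ = 0.3494, θ₃ = 1.3088

arm 1 (φ=0.0°): x'=-0.0654, y'=0.0927
  A=0.2754, B=-0.3213, C=(l²−L²−A²−y'²−z²)/(2L)=-0.2686
  √(A²+B²)=0.4232;  θ1 = -0.8622+2.2584 ≈ 1.3962
arm 2 (φ=120.0°): x'=0.1130, y'=0.0103
  A=0.0970, B=-0.3213, C=(l²−L²−A²−y'²−z²)/(2L)=-0.0188
  γ=atan2(-0.3213,0.0970)=-1.2775;  ψ=arccos(-0.0561)=1.6270;  θ2=γ+ψ≈0.3494
arm 3 (φ=240.0°): x'=-0.0476, y'=-0.1030
  e−x'=0.2576;  (l²−L²−(e−x')²−y'²−z²)/2L = -0.2436
  θ3 = atan2(B,A) + arccos(C/0.4118) = 1.3088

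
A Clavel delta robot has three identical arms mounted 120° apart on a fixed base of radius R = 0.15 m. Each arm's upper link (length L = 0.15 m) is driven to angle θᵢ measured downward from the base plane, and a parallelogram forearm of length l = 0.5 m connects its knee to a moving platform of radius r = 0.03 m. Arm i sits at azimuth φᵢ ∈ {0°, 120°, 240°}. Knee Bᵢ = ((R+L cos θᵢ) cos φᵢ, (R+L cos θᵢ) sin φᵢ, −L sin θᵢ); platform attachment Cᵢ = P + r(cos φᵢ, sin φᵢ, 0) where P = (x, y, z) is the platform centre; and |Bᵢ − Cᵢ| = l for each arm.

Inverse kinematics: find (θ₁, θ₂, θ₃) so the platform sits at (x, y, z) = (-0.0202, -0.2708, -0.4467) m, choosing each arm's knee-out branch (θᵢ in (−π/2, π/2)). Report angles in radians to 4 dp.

φ1=0.0° → target in arm frame (-0.0202, -0.2708)
  e−x'=0.1402;  (l²−L²−(e−x')²−y'²−z²)/2L = -0.2168
  √(A²+B²)=0.4682;  θ1 = -1.2667+2.0522 ≈ 0.7855
rotate P by −φ2: (-0.2244, 0.1529, -0.4467)
  e−x'=0.3444;  (l²−L²−(e−x')²−y'²−z²)/2L = -0.3801
  γ=atan2(-0.4467,0.3444)=-0.9140;  ψ=arccos(-0.6739)=2.3103;  θ2=γ+ψ≈1.3963
φ3=240.0° → target in arm frame (0.2446, 0.1179)
  e−x'=-0.1246;  (l²−L²−(e−x')²−y'²−z²)/2L = -0.0049
  θ3 = atan2(B,A) + arccos(C/0.4638) = -0.2615

θ₁ = 0.7855, θ₂ = 1.3963, θ₃ = -0.2615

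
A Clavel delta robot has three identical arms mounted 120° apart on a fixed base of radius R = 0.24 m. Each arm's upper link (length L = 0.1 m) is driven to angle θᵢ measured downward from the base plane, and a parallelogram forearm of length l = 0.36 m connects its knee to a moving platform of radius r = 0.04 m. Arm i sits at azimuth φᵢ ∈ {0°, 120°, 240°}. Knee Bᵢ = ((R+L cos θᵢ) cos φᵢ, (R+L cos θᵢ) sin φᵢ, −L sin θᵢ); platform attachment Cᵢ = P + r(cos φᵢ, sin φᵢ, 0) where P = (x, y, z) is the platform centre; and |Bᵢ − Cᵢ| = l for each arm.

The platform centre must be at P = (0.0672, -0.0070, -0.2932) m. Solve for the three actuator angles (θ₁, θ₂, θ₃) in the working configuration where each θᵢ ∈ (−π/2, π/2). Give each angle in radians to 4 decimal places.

arm 1 (φ=0.0°): x'=0.0672, y'=-0.0070
  A=0.1328, B=-0.2932, C=(l²−L²−A²−y'²−z²)/(2L)=0.0797
  √(A²+B²)=0.3219;  θ1 = -1.1455+1.3204 ≈ 0.1749
rotate P by −φ2: (-0.0397, -0.0547, -0.2932)
  A cos θ + B sin θ = C:  0.2397·cos θ + -0.2932·sin θ = -0.1340
  γ=atan2(-0.2932,0.2397)=-0.8855;  ψ=arccos(-0.3538)=1.9324;  θ2=γ+ψ≈1.0469
arm 3 (φ=240.0°): x'=-0.0275, y'=0.0617
  A=0.2275, B=-0.2932, C=(l²−L²−A²−y'²−z²)/(2L)=-0.1097
  √(A²+B²)=0.3711;  θ3 = -0.9108+1.8709 ≈ 0.9601

θ₁ = 0.1749, θ₂ = 1.0469, θ₃ = 0.9601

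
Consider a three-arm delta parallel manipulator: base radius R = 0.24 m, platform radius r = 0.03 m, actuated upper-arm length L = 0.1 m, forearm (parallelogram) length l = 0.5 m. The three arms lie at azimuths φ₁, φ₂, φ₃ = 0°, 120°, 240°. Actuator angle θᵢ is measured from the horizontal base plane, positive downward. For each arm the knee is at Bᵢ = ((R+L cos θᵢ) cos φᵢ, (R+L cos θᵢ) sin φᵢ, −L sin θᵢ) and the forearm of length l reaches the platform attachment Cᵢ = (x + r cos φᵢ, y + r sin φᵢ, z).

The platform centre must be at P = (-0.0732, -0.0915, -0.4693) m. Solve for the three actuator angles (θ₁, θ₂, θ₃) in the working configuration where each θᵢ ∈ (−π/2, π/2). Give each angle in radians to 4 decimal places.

θ₁ = 1.2216, θ₂ = 1.0468, θ₃ = 0.0873

φ1=0.0° → target in arm frame (-0.0732, -0.0915)
  A=0.2832, B=-0.4693, C=(l²−L²−A²−y'²−z²)/(2L)=-0.3441
  γ=atan2(-0.4693,0.2832)=-1.0278;  ψ=arccos(-0.6277)=2.2494;  θ1=γ+ψ≈1.2216
φ2=120.0° → target in arm frame (-0.0426, 0.1091)
  A cos θ + B sin θ = C:  0.2526·cos θ + -0.4693·sin θ = -0.2799
  γ=atan2(-0.4693,0.2526)=-1.0770;  ψ=arccos(-0.5252)=2.1237;  θ2=γ+ψ≈1.0468
rotate P by −φ3: (0.1158, -0.0176, -0.4693)
  A cos θ + B sin θ = C:  0.0942·cos θ + -0.4693·sin θ = 0.0529
  γ=atan2(-0.4693,0.0942)=-1.3728;  ψ=arccos(0.1105)=1.4600;  θ3=γ+ψ≈0.0873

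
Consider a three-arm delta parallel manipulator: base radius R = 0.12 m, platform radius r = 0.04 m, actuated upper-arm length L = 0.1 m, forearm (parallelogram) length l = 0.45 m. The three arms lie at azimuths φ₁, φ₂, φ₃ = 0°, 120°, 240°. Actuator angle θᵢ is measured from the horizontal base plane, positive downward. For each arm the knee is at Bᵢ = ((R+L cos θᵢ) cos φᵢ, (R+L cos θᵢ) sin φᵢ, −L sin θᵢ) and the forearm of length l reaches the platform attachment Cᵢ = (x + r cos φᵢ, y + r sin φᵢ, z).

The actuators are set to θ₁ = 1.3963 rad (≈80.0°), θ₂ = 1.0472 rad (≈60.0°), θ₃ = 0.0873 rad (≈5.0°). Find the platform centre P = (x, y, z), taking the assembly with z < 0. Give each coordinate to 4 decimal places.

(-0.1422, -0.1338, -0.4551)

arm 1 at φ=0.0°: ρ1 = 0.0974;  O1 = (0.0974, 0.0000, -0.0985)
φ2=120.0°: virtual centre (-0.0650, 0.1126, -0.0866), radius l
φ3=240.0°: virtual centre (-0.0898, -0.1556, -0.0087), radius l
subtract pairs → two planes through P
linear system: -0.3247x+0.2252y = 0.0052−0.0238z; -0.3743x+-0.3111y = 0.0132−0.1795z
det = 0.1853;  x = -0.0248+0.2580z,  y = -0.0125+0.2666z
sphere 1 gives Az²+Bz+C=0 with A=1.1376, B=0.1273, C=-0.1777;  B²−4AC=0.8250;  roots -0.4551, 0.3433;  negative root z = -0.4551
x = -0.1422, y = -0.1338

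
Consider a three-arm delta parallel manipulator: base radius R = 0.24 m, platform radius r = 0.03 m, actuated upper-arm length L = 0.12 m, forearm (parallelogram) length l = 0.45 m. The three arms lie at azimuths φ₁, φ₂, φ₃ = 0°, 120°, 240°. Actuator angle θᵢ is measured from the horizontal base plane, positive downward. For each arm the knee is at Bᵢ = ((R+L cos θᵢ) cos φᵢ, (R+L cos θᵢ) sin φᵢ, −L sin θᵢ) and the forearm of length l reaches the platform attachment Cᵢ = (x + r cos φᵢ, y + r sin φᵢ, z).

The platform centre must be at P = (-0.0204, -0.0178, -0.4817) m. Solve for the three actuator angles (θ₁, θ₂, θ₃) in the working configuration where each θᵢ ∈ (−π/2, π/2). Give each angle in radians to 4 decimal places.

θ₁ = 1.3087, θ₂ = 1.2216, θ₃ = 1.0474

rotate P by −φ1: (-0.0204, -0.0178, -0.4817)
  e−x'=0.2304;  (l²−L²−(e−x')²−y'²−z²)/2L = -0.4056
  θ1 = atan2(B,A) + arccos(C/0.5340) = 1.3087
arm 2 (φ=120.0°): x'=-0.0052, y'=0.0266
  e−x'=0.2152;  (l²−L²−(e−x')²−y'²−z²)/2L = -0.3790
  √(A²+B²)=0.5276;  θ2 = -1.1506+2.3722 ≈ 1.2216
arm 3 (φ=240.0°): x'=0.0256, y'=-0.0088
  e−x'=0.1844;  (l²−L²−(e−x')²−y'²−z²)/2L = -0.3250
  γ=atan2(-0.4817,0.1844)=-1.2052;  ψ=arccos(-0.6302)=2.2526;  θ3=γ+ψ≈1.0474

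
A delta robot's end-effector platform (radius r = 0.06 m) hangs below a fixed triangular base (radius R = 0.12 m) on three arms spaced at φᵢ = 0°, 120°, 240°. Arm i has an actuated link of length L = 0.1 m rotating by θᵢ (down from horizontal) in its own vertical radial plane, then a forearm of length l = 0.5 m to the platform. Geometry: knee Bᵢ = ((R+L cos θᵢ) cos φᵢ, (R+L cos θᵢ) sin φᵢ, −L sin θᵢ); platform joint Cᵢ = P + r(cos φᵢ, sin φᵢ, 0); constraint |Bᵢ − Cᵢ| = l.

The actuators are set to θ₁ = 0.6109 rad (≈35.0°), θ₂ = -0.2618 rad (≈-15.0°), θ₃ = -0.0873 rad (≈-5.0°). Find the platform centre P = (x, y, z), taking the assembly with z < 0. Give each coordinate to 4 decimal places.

(-0.1586, 0.0288, -0.4559)

φ1=0.0°: virtual centre (0.1419, 0.0000, -0.0574), radius l
φ2=120.0°: virtual centre (-0.0783, 0.1356, 0.0259), radius l
φ3=240.0°: virtual centre (-0.0798, -0.1382, 0.0087), radius l
subtract pairs → two planes through P
[-0.4404 0.2712 0.1665]·P = 0.0018;  [-0.4434 -0.2765 0.1322]·P = 0.0021
Cramer: x(z) = -0.0044+0.3383z;  y(z) = -0.0006-0.0645z
sphere 1 gives Az²+Bz+C=0 with A=1.1186, B=0.0158, C=-0.2253;  B²−4AC=1.0083;  roots -0.4559, 0.4418;  negative root z = -0.4559
x = -0.1586, y = 0.0288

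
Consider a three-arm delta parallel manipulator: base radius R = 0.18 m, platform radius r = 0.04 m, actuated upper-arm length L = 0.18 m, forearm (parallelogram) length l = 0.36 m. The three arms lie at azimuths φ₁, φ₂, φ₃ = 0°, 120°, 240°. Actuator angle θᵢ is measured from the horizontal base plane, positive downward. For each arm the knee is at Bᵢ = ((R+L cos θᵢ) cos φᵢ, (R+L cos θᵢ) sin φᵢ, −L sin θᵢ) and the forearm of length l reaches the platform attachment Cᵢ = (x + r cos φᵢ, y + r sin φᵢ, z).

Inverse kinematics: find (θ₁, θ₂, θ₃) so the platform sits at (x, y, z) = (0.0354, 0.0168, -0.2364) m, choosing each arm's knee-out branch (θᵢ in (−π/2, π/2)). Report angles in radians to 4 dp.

θ₁ = 0.0873, θ₂ = 0.3493, θ₃ = 0.5236

rotate P by −φ1: (0.0354, 0.0168, -0.2364)
  e−x'=0.1046;  (l²−L²−(e−x')²−y'²−z²)/2L = 0.0836
  γ=atan2(-0.2364,0.1046)=-1.1542;  ψ=arccos(0.3233)=1.2415;  θ1=γ+ψ≈0.0873
φ2=120.0° → target in arm frame (-0.0032, -0.0391)
  A cos θ + B sin θ = C:  0.1432·cos θ + -0.2364·sin θ = 0.0536
  √(A²+B²)=0.2764;  θ2 = -1.0263+1.3756 ≈ 0.3493
arm 3 (φ=240.0°): x'=-0.0322, y'=0.0223
  A cos θ + B sin θ = C:  0.1722·cos θ + -0.2364·sin θ = 0.0310
  √(A²+B²)=0.2925;  θ3 = -0.9411+1.4647 ≈ 0.5236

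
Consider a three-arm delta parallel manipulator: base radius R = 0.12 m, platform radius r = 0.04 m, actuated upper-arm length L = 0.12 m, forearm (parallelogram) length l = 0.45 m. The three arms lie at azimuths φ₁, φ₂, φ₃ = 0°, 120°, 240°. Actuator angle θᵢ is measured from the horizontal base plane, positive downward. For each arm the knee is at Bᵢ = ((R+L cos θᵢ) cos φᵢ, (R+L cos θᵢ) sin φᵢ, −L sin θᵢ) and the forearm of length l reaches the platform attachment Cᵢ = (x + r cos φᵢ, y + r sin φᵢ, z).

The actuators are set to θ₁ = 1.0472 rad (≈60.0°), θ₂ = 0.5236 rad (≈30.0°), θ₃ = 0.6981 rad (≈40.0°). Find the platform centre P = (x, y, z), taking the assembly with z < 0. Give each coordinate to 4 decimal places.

(-0.0884, 0.0287, -0.4906)

S1 = (0.1400·cos0.0°, 0.1400·sin0.0°, -0.1039) = (0.1400, 0.0000, -0.1039)
arm 2 at φ=120.0°: ρ2 = 0.1839;  S2 = (-0.0920, 0.1593, -0.0600)
S3 = (0.1719·cos240.0°, 0.1719·sin240.0°, -0.0771) = (-0.0860, -0.1489, -0.0771)
|S₂|²−|S₁|² = 0.0070;  |S₃|²−|S₁|² = 0.0051
[-0.4639 0.3186 0.0878]·P = 0.0070;  [-0.4519 -0.2978 0.0536]·P = 0.0051
det = 0.2821;  x = -0.0132+0.1532z,  y = 0.0029+-0.0526z
sphere 1 gives Az²+Bz+C=0 with A=1.0262, B=0.1606, C=-0.1682;  B²−4AC=0.7164;  roots -0.4906, 0.3341;  negative root z = -0.4906
x = -0.0884, y = 0.0287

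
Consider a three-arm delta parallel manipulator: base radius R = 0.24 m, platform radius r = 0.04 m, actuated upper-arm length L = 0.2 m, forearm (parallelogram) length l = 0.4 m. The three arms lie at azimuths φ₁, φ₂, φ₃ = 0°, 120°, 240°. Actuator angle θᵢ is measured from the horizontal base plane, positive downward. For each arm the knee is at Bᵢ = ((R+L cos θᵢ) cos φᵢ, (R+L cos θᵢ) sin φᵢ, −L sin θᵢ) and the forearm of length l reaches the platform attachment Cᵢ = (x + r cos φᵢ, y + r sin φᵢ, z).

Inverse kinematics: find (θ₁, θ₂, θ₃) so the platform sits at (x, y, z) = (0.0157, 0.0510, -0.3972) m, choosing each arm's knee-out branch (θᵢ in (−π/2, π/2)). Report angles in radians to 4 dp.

arm 1 (φ=0.0°): x'=0.0157, y'=0.0510
  e−x'=0.1843;  (l²−L²−(e−x')²−y'²−z²)/2L = -0.1858
  √(A²+B²)=0.4379;  θ1 = -1.1364+2.0091 ≈ 0.8727
arm 2 (φ=120.0°): x'=0.0363, y'=-0.0391
  A cos θ + B sin θ = C:  0.1637·cos θ + -0.3972·sin θ = -0.1652
  θ2 = atan2(B,A) + arccos(C/0.4296) = 0.7856
φ3=240.0° → target in arm frame (-0.0520, -0.0119)
  A=0.2520, B=-0.3972, C=(l²−L²−A²−y'²−z²)/(2L)=-0.2536
  γ=atan2(-0.3972,0.2520)=-1.0054;  ψ=arccos(-0.5390)=2.1401;  θ3=γ+ψ≈1.1347

θ₁ = 0.8727, θ₂ = 0.7856, θ₃ = 1.1347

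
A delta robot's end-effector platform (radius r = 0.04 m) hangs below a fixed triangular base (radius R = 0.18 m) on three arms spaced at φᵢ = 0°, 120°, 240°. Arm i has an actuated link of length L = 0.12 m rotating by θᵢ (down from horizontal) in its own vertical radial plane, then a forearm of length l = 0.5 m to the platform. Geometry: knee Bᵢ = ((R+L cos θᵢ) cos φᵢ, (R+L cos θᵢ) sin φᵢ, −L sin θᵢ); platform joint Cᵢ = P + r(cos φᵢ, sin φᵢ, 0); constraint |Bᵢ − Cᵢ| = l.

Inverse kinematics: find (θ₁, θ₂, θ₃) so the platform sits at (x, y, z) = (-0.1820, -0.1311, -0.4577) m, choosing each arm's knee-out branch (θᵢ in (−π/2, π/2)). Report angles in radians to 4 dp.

φ1=0.0° → target in arm frame (-0.1820, -0.1311)
  A=0.3220, B=-0.4577, C=(l²−L²−A²−y'²−z²)/(2L)=-0.3948
  √(A²+B²)=0.5596;  θ1 = -0.9577+2.3540 ≈ 1.3963
rotate P by −φ2: (-0.0225, 0.2232, -0.4577)
  A=0.1625, B=-0.4577, C=(l²−L²−A²−y'²−z²)/(2L)=-0.2088
  θ2 = atan2(B,A) + arccos(C/0.4857) = 0.7856
arm 3 (φ=240.0°): x'=0.2045, y'=-0.0921
  A cos θ + B sin θ = C:  -0.0645·cos θ + -0.4577·sin θ = 0.0561
  γ=atan2(-0.4577,-0.0645)=-1.7109;  ψ=arccos(0.1214)=1.4491;  θ3=γ+ψ≈-0.2618

θ₁ = 1.3963, θ₂ = 0.7856, θ₃ = -0.2618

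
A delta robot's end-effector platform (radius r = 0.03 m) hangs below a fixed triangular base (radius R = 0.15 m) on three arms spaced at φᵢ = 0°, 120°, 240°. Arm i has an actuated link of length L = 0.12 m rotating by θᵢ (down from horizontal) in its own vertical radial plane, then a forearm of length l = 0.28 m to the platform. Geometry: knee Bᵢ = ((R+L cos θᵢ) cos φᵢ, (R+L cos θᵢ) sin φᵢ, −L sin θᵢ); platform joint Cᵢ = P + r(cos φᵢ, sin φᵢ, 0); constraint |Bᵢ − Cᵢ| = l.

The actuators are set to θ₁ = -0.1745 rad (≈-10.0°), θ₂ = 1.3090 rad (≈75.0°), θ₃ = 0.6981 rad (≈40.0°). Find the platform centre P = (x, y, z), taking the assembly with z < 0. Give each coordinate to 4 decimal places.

φ1=0.0°: virtual centre (0.2382, 0.0000, 0.0208), radius l
S2 = (0.1511·cos120.0°, 0.1511·sin120.0°, -0.1159) = (-0.0755, 0.1308, -0.1159)
arm 3 at φ=240.0°: (R−r)+L cos θ3 = 0.2119;  S3 = (-0.1060, -0.1835, -0.0771)
subtract pairs → two planes through P
plane₁₂: -0.6274x+0.2616y+-0.2735z = -0.0209
det = 0.4104;  x = 0.0227+-0.3695z,  y = -0.0254+0.1591z
quadratic in z: (1.1619)z²+(0.1095)z+(-0.0309)=0, √Δ=0.3944 → z ∈ {-0.2169, 0.1226}; z = -0.2169 (taking z<0)
x = 0.1029, y = -0.0599

(0.1029, -0.0599, -0.2169)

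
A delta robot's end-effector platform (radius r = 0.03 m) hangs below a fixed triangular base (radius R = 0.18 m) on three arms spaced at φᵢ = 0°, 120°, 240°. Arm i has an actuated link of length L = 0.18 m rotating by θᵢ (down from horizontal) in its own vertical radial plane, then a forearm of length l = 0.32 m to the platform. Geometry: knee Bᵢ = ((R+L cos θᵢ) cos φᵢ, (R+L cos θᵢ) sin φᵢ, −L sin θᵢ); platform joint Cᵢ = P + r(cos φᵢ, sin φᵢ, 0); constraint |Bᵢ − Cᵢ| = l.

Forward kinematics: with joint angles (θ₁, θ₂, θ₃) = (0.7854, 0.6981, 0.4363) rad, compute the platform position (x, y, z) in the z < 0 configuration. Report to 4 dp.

arm 1 at φ=0.0°: (R−r)+L cos θ1 = 0.2773;  O1 = (0.2773, 0.0000, -0.1273)
φ2=120.0°: virtual centre (-0.1439, 0.2493, -0.1157), radius l
arm 3 at φ=240.0°: (R−r)+L cos θ3 = 0.3131;  O3 = (-0.1566, -0.2712, -0.0761)
eliminate P² terms by subtracting sphere 1 from 2 and 3
linear system: -0.8424x+0.4986y = 0.0032−0.0232z; -0.8677x+-0.5424y = 0.0108−0.1024z
det = 0.8896;  x = -0.0080+0.0715z,  y = -0.0071+0.0744z
into |P−O₁|² = l²: 1.0107z² + 0.2127z + -0.0048 = 0;  Δ = 0.0646;  z = -0.2309 or 0.0205 → z<0 root = -0.2309
x = -0.0245, y = -0.0243

(-0.0245, -0.0243, -0.2309)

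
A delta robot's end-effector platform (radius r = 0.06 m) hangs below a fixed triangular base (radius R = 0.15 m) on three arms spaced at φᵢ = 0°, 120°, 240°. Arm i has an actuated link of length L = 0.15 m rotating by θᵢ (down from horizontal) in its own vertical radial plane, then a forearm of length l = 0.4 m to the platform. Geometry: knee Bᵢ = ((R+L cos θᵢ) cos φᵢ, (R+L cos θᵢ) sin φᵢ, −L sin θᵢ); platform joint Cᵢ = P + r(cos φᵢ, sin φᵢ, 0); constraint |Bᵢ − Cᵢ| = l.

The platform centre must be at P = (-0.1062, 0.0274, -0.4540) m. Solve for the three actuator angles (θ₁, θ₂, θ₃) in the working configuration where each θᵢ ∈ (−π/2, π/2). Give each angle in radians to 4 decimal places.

θ₁ = 1.2218, θ₂ = 0.6111, θ₃ = 0.7855

arm 1 (φ=0.0°): x'=-0.1062, y'=0.0274
  A cos θ + B sin θ = C:  0.1962·cos θ + -0.4540·sin θ = -0.3595
  √(A²+B²)=0.4946;  θ1 = -1.1629+2.3847 ≈ 1.2218
rotate P by −φ2: (0.0768, 0.0783, -0.4540)
  A cos θ + B sin θ = C:  0.0132·cos θ + -0.4540·sin θ = -0.2497
  θ2 = atan2(B,A) + arccos(C/0.4542) = 0.6111
arm 3 (φ=240.0°): x'=0.0294, y'=-0.1057
  A=0.0606, B=-0.4540, C=(l²−L²−A²−y'²−z²)/(2L)=-0.2782
  √(A²+B²)=0.4580;  θ3 = -1.4380+2.2235 ≈ 0.7855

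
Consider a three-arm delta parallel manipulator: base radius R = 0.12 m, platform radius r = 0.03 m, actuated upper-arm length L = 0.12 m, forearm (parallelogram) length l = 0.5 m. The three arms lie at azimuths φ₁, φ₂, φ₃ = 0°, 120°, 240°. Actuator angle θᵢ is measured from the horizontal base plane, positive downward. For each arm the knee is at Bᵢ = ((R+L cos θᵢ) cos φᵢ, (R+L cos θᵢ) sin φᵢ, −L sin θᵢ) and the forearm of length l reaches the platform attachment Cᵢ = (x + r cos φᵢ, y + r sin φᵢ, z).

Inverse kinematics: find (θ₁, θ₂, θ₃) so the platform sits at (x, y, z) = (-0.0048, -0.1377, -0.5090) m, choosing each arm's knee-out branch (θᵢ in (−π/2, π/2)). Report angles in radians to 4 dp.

θ₁ = 0.6109, θ₂ = 0.9600, θ₃ = 0.1743

φ1=0.0° → target in arm frame (-0.0048, -0.1377)
  A cos θ + B sin θ = C:  0.0948·cos θ + -0.5090·sin θ = -0.2143
  √(A²+B²)=0.5178;  θ1 = -1.3867+1.9975 ≈ 0.6109
rotate P by −φ2: (-0.1169, 0.0730, -0.5090)
  A=0.2069, B=-0.5090, C=(l²−L²−A²−y'²−z²)/(2L)=-0.2983
  γ=atan2(-0.5090,0.2069)=-1.1848;  ψ=arccos(-0.5430)=2.1448;  θ2=γ+ψ≈0.9600
arm 3 (φ=240.0°): x'=0.1217, y'=0.0647
  e−x'=-0.0317;  (l²−L²−(e−x')²−y'²−z²)/2L = -0.1195
  √(A²+B²)=0.5100;  θ3 = -1.6329+1.8072 ≈ 0.1743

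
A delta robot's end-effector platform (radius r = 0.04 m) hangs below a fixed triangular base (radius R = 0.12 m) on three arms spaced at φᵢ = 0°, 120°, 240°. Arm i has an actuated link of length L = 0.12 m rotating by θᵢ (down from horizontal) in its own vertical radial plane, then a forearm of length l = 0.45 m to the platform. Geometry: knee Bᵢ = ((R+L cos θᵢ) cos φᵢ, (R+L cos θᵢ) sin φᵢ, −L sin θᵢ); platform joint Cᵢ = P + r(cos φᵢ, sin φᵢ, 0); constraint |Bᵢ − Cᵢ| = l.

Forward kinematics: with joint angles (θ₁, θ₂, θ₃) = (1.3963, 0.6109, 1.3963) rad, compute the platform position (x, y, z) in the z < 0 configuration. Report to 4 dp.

arm 1 at φ=0.0°: e+L cos θ1 = 0.1008;  O1 = (0.1008, 0.0000, -0.1182)
arm 2 at φ=120.0°: e+L cos θ2 = 0.1783;  O2 = (-0.0891, 0.1544, -0.0688)
arm 3 at φ=240.0°: e+L cos θ3 = 0.1008;  O3 = (-0.0504, -0.0873, -0.1182)
eliminate P² terms by subtracting sphere 1 from 2 and 3
linear system: -0.3800x+0.3088y = 0.0124−0.0987z; -0.3025x+-0.1746y = 0.0000−0.0000z
Cramer: x(z) = -0.0135+0.1079z;  y(z) = 0.0235-0.1868z
sphere 1 gives Az²+Bz+C=0 with A=1.0465, B=0.2029, C=-0.1749;  B²−4AC=0.7733;  roots -0.5171, 0.3232;  negative root z = -0.5171
x = -0.0693, y = 0.1201

(-0.0693, 0.1201, -0.5171)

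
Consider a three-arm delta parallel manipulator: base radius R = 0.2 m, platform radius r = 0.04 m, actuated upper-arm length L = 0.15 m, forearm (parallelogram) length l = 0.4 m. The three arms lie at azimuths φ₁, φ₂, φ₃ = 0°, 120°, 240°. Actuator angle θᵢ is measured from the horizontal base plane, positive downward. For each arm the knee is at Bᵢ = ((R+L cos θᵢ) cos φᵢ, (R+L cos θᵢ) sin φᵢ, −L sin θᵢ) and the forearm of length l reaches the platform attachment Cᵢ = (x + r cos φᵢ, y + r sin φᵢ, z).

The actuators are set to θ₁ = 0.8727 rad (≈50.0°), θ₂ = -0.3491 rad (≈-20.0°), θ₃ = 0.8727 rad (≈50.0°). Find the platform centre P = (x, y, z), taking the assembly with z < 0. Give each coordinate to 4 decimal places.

(-0.0691, 0.1197, -0.3141)

φ1=0.0°: virtual centre (0.2564, 0.0000, -0.1149), radius l
arm 2 at φ=120.0°: ρ2 = 0.3010;  centre 2 = (-0.1505, 0.2606, 0.0513)
centre 3 = (0.2564·cos240.0°, 0.2564·sin240.0°, -0.1149) = (-0.1282, -0.2221, -0.1149)
subtract pairs → two planes through P
plane₁₂: -0.8138x+0.5213y+0.3324z = 0.0143
det = 0.7624;  x = -0.0083+0.1937z,  y = 0.0144+-0.3354z
quadratic in z: (1.1500)z²+(0.1176)z+(-0.0765)=0, √Δ=0.6048 → z ∈ {-0.3141, 0.2118}; z = -0.3141 (taking z<0)
x = -0.0691, y = 0.1197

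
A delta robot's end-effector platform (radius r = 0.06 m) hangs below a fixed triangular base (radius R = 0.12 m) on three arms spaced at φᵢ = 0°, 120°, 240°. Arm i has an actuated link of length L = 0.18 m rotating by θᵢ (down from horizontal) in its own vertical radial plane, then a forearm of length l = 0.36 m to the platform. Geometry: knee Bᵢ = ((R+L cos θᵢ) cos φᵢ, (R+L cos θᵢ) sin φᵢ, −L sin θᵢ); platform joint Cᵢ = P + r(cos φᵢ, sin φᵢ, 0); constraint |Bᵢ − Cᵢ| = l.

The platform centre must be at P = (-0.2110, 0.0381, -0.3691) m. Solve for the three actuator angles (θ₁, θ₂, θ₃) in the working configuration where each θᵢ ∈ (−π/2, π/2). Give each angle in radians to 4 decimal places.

arm 1 (φ=0.0°): x'=-0.2110, y'=0.0381
  A cos θ + B sin θ = C:  0.2710·cos θ + -0.3691·sin θ = -0.3165
  γ=atan2(-0.3691,0.2710)=-0.9375;  ψ=arccos(-0.6911)=2.3338;  θ1=γ+ψ≈1.3964
arm 2 (φ=120.0°): x'=0.1385, y'=0.1637
  A cos θ + B sin θ = C:  -0.0785·cos θ + -0.3691·sin θ = -0.2000
  γ=atan2(-0.3691,-0.0785)=-1.7803;  ψ=arccos(-0.5299)=2.1293;  θ2=γ+ψ≈0.3490
rotate P by −φ3: (0.0725, -0.2018, -0.3691)
  A=-0.0125, B=-0.3691, C=(l²−L²−A²−y'²−z²)/(2L)=-0.2220
  √(A²+B²)=0.3693;  θ3 = -1.6047+2.2156 ≈ 0.6109

θ₁ = 1.3964, θ₂ = 0.3490, θ₃ = 0.6109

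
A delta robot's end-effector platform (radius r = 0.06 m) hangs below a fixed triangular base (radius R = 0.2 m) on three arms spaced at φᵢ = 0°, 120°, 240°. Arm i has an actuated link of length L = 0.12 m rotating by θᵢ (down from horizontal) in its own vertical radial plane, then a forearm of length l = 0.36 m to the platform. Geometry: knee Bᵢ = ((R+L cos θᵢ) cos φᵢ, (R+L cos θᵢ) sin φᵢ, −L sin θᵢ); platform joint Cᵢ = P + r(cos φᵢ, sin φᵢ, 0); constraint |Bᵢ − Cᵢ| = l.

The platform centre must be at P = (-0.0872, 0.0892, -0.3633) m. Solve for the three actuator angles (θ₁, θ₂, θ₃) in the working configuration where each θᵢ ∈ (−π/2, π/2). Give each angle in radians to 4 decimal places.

θ₁ = 1.3958, θ₂ = 0.2616, θ₃ = 1.1339

arm 1 (φ=0.0°): x'=-0.0872, y'=0.0892
  A=0.2272, B=-0.3633, C=(l²−L²−A²−y'²−z²)/(2L)=-0.3182
  γ=atan2(-0.3633,0.2272)=-1.0119;  ψ=arccos(-0.7426)=2.4077;  θ1=γ+ψ≈1.3958
φ2=120.0° → target in arm frame (0.1208, 0.0309)
  A=0.0192, B=-0.3633, C=(l²−L²−A²−y'²−z²)/(2L)=-0.0755
  γ=atan2(-0.3633,0.0192)=-1.5181;  ψ=arccos(-0.2074)=1.7797;  θ2=γ+ψ≈0.2616
φ3=240.0° → target in arm frame (-0.0336, -0.1201)
  e−x'=0.1736;  (l²−L²−(e−x')²−y'²−z²)/2L = -0.2557
  θ3 = atan2(B,A) + arccos(C/0.4027) = 1.1339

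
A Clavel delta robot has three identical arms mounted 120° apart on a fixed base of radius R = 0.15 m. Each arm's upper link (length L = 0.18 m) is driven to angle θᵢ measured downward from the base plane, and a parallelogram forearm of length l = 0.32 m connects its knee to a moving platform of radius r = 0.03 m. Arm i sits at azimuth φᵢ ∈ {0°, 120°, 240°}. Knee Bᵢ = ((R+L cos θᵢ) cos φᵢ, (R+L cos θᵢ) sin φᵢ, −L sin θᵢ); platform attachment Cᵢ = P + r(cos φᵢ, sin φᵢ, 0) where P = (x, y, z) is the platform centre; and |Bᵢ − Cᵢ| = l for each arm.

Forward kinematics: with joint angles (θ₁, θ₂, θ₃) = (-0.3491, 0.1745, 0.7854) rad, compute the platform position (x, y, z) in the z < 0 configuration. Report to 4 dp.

(0.0586, 0.0474, -0.1552)

arm 1 at φ=0.0°: e+L cos θ1 = 0.2891;  S1 = (0.2891, 0.0000, 0.0616)
φ2=120.0°: virtual centre (-0.1486, 0.2574, -0.0313), radius l
S3 = (0.2473·cos240.0°, 0.2473·sin240.0°, -0.1273) = (-0.1236, -0.2141, -0.1273)
subtract pairs → two planes through P
linear system: -0.8756x+0.5149y = 0.0019−-0.1856z; -0.8256x+-0.4283y = -0.0100−-0.3777z
det = 0.8001;  x = 0.0054+-0.3424z,  y = 0.0130+-0.2218z
into |P−S₁|² = l²: 1.1665z² + 0.0654z + -0.0179 = 0;  Δ = 0.0880;  z = -0.1552 or 0.0991 → z<0 root = -0.1552
x = 0.0586, y = 0.0474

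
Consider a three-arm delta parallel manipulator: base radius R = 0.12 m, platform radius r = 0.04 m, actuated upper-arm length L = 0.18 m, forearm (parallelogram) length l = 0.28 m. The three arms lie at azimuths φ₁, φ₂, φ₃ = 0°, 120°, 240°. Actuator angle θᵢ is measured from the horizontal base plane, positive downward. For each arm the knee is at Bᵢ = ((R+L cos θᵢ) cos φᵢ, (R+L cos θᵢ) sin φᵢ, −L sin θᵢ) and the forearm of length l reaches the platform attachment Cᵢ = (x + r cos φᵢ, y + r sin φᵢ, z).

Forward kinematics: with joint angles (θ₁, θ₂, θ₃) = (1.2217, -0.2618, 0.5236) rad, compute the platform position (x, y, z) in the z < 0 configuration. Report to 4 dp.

φ1=0.0°: virtual centre (0.1416, 0.0000, -0.1691), radius l
O2 = (0.2539·cos120.0°, 0.2539·sin120.0°, 0.0466) = (-0.1269, 0.2199, 0.0466)
O3 = (0.2359·cos240.0°, 0.2359·sin240.0°, -0.0900) = (-0.1179, -0.2043, -0.0900)
|O₂|²−|O₁|² = 0.0180;  |O₃|²−|O₁|² = 0.0151
[-0.5370 0.4397 0.4315]·P = 0.0180;  [-0.5190 -0.4086 0.1583]·P = 0.0151
det = 0.4476;  x = -0.0312+0.5493z,  y = 0.0027+-0.3104z
sphere 1 gives Az²+Bz+C=0 with A=1.3981, B=0.1468, C=-0.0199;  B²−4AC=0.1330;  roots -0.1829, 0.0779;  negative root z = -0.1829
x = -0.1317, y = 0.0595

(-0.1317, 0.0595, -0.1829)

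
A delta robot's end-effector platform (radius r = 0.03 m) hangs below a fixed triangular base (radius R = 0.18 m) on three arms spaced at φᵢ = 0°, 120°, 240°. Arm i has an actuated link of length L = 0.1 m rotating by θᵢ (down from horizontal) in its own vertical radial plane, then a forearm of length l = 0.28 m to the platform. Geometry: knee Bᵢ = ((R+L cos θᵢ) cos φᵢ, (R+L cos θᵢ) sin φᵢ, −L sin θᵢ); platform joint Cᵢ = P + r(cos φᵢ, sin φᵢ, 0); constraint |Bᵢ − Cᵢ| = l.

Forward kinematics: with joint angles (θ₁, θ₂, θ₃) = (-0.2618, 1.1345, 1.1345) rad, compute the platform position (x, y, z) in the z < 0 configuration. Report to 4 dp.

S1 = (0.2466·cos0.0°, 0.2466·sin0.0°, 0.0259) = (0.2466, 0.0000, 0.0259)
φ2=120.0°: virtual centre (-0.0961, 0.1665, -0.0906), radius l
arm 3 at φ=240.0°: (R−r)+L cos θ3 = 0.1923;  S3 = (-0.0961, -0.1665, -0.0906)
|S₂|²−|S₁|² = -0.0163;  |S₃|²−|S₁|² = -0.0163
[-0.6854 0.3330 -0.2330]·P = -0.0163;  [-0.6854 -0.3330 -0.2330]·P = -0.0163
Cramer: x(z) = 0.0238-0.3400z;  y(z) = 0.0000+0.0000z
into |P−S₁|² = l²: 1.1156z² + 0.0997z + -0.0281 = 0;  Δ = 0.1353;  z = -0.2095 or 0.1201 → z<0 root = -0.2095
x = 0.0950, y = 0.0000

(0.0950, 0.0000, -0.2095)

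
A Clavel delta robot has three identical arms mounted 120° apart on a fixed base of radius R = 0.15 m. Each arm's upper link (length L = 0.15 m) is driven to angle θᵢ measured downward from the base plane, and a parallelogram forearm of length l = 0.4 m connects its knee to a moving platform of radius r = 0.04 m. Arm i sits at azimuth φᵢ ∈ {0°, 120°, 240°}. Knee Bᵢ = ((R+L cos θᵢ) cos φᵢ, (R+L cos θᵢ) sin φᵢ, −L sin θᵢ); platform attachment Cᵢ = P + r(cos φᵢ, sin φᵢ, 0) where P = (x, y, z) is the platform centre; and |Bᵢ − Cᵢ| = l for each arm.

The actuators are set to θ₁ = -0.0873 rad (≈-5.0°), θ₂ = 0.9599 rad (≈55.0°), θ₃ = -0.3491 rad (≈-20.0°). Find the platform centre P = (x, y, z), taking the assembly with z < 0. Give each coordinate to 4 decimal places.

φ1=0.0°: virtual centre (0.2594, 0.0000, 0.0131), radius l
arm 2 at φ=120.0°: e+L cos θ2 = 0.1960;  centre 2 = (-0.0980, 0.1698, -0.1229)
centre 3 = (0.2510·cos240.0°, 0.2510·sin240.0°, 0.0513) = (-0.1255, -0.2173, 0.0513)
subtract pairs → two planes through P
[-0.7149 0.3396 -0.2719]·P = -0.0139;  [-0.7698 -0.4347 0.0765]·P = -0.0019
Cramer: x(z) = 0.0117-0.1612z;  y(z) = -0.0164+0.4614z
into |P−centre ₁|² = l²: 1.2389z² + 0.0385z + -0.0982 = 0;  Δ = 0.4881;  z = -0.2975 or 0.2664 → z<0 root = -0.2975
x = 0.0597, y = -0.1537

(0.0597, -0.1537, -0.2975)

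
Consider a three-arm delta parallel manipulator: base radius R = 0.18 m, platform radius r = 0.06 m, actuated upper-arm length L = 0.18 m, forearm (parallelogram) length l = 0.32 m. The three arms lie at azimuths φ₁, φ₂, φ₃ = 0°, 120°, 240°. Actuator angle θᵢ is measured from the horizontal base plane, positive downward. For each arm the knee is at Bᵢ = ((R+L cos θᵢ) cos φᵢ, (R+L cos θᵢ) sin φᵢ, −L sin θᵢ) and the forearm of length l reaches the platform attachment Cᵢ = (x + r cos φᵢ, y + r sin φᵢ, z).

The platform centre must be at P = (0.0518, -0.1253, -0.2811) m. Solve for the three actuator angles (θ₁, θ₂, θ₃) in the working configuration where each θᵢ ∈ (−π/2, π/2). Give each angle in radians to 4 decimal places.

rotate P by −φ1: (0.0518, -0.1253, -0.2811)
  A cos θ + B sin θ = C:  0.0682·cos θ + -0.2811·sin θ = -0.0816
  √(A²+B²)=0.2893;  θ1 = -1.3328+1.8567 ≈ 0.5239
rotate P by −φ2: (-0.1344, 0.0178, -0.2811)
  e−x'=0.2544;  (l²−L²−(e−x')²−y'²−z²)/2L = -0.2057
  √(A²+B²)=0.3791;  θ2 = -0.8352+2.1443 ≈ 1.3091
arm 3 (φ=240.0°): x'=0.0826, y'=0.1075
  A=0.0374, B=-0.2811, C=(l²−L²−A²−y'²−z²)/(2L)=-0.0610
  θ3 = atan2(B,A) + arccos(C/0.2836) = 0.3492

θ₁ = 0.5239, θ₂ = 1.3091, θ₃ = 0.3492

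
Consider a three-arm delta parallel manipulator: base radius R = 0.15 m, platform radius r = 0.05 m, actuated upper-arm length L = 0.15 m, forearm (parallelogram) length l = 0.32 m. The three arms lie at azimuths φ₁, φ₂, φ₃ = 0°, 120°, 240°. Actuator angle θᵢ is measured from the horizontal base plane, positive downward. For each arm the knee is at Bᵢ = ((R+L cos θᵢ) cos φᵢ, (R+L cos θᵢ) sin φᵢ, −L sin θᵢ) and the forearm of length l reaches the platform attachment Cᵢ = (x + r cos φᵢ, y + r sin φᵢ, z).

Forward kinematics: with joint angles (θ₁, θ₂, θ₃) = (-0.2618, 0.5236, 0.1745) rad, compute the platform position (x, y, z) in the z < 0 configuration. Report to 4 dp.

(0.0556, -0.0312, -0.2173)

S1 = (0.2449·cos0.0°, 0.2449·sin0.0°, 0.0388) = (0.2449, 0.0000, 0.0388)
φ2=120.0°: virtual centre (-0.1150, 0.1991, -0.0750), radius l
S3 = (0.2477·cos240.0°, 0.2477·sin240.0°, -0.0260) = (-0.1239, -0.2145, -0.0260)
eliminate P² terms by subtracting sphere 1 from 2 and 3
linear system: -0.7197x+0.3982y = -0.0030−-0.2276z; -0.7375x+-0.4291y = 0.0006−-0.1297z
Cramer: x(z) = 0.0018-0.2479z;  y(z) = -0.0043+0.1237z
sphere 1 gives Az²+Bz+C=0 with A=1.0767, B=0.0418, C=-0.0418;  B²−4AC=0.1816;  roots -0.2173, 0.1785;  negative root z = -0.2173
x = 0.0556, y = -0.0312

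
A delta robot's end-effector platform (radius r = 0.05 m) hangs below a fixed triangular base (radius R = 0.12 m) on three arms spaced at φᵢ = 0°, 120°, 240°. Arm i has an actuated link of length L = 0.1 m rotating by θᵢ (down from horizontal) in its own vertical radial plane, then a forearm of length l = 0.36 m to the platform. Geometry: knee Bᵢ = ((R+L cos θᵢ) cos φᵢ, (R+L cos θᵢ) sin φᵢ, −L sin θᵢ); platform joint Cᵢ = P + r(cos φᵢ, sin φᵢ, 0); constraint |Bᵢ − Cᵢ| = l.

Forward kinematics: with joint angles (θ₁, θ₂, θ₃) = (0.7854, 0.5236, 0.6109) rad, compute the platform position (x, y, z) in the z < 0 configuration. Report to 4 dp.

(-0.0344, 0.0115, -0.3851)

centre 1 = (0.1407·cos0.0°, 0.1407·sin0.0°, -0.0707) = (0.1407, 0.0000, -0.0707)
φ2=120.0°: virtual centre (-0.0783, 0.1356, -0.0500), radius l
φ3=240.0°: virtual centre (-0.0760, -0.1316, -0.0574), radius l
subtract pairs → two planes through P
linear system: -0.4380x+0.2712y = 0.0022−0.0414z; -0.4333x+-0.2631y = 0.0016−0.0267z
Cramer: x(z) = -0.0043+0.0779z;  y(z) = 0.0012-0.0269z
quadratic in z: (1.0068)z²+(0.1188)z+(-0.1036)=0, √Δ=0.6566 → z ∈ {-0.3851, 0.2671}; z = -0.3851 (taking z<0)
x = -0.0344, y = 0.0115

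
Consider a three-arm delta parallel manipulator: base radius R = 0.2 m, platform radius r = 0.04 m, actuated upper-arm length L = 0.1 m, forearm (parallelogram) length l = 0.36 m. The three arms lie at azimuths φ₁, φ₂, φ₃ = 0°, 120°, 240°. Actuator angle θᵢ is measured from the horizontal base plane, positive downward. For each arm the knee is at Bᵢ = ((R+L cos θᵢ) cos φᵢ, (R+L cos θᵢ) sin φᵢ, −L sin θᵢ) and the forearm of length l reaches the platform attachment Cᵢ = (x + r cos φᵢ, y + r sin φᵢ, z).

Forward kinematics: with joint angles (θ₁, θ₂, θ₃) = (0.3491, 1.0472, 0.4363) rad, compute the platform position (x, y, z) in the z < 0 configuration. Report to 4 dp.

φ1=0.0°: virtual centre (0.2540, 0.0000, -0.0342), radius l
φ2=120.0°: virtual centre (-0.1050, 0.1819, -0.0866), radius l
φ3=240.0°: virtual centre (-0.1253, -0.2171, -0.0423), radius l
|centre ₂|²−|centre ₁|² = -0.0141;  |centre ₃|²−|centre ₁|² = -0.0011
[-0.7179 0.3637 -0.1048]·P = -0.0141;  [-0.7586 -0.4341 -0.0161]·P = -0.0011
Cramer: x(z) = 0.0111-0.0874z;  y(z) = -0.0169+0.1156z
into |P−centre ₁|² = l²: 1.0210z² + 0.1070z + -0.0691 = 0;  Δ = 0.2938;  z = -0.3178 or 0.2131 → z<0 root = -0.3178
x = 0.0388, y = -0.0536

(0.0388, -0.0536, -0.3178)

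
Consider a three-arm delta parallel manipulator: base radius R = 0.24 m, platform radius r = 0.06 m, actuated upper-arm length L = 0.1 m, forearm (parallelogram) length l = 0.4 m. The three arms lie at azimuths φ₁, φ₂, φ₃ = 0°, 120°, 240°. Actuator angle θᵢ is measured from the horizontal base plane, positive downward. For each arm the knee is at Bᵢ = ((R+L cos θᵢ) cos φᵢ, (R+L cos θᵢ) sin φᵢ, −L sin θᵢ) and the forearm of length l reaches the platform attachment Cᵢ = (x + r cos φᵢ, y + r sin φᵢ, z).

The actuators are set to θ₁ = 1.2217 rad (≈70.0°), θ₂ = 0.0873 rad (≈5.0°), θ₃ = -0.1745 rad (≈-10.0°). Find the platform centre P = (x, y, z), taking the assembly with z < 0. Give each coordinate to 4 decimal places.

(-0.1200, -0.0166, -0.3131)

φ1=0.0°: virtual centre (0.2142, 0.0000, -0.0940), radius l
φ2=120.0°: virtual centre (-0.1398, 0.2422, -0.0087), radius l
φ3=240.0°: virtual centre (-0.1392, -0.2412, 0.0174), radius l
|O₂|²−|O₁|² = 0.0235;  |O₃|²−|O₁|² = 0.0231
[-0.7080 0.4843 0.1705]·P = 0.0235;  [-0.7069 -0.4823 0.2227]·P = 0.0231
Cramer: x(z) = -0.0330+0.2779z;  y(z) = 0.0004+0.0543z
quadratic in z: (1.0802)z²+(0.0506)z+(-0.0901)=0, √Δ=0.6259 → z ∈ {-0.3131, 0.2663}; z = -0.3131 (taking z<0)
x = -0.1200, y = -0.0166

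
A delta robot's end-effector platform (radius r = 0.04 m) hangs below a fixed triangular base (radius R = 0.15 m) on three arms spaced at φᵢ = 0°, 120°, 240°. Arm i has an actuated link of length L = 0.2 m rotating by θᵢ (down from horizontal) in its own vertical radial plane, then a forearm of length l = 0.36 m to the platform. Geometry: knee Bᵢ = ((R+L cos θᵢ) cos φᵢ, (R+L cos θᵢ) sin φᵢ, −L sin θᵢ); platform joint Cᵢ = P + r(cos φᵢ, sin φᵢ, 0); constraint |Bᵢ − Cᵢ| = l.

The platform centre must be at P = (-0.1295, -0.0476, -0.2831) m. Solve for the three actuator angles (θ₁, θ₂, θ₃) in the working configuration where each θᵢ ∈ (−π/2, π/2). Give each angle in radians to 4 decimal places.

θ₁ = 1.0472, θ₂ = 0.4363, θ₃ = -0.0002

arm 1 (φ=0.0°): x'=-0.1295, y'=-0.0476
  A=0.2395, B=-0.2831, C=(l²−L²−A²−y'²−z²)/(2L)=-0.1254
  θ1 = atan2(B,A) + arccos(C/0.3708) = 1.0472
φ2=120.0° → target in arm frame (0.0235, 0.1360)
  A=0.0865, B=-0.2831, C=(l²−L²−A²−y'²−z²)/(2L)=-0.0413
  γ=atan2(-0.2831,0.0865)=-1.2743;  ψ=arccos(-0.1394)=1.7107;  θ2=γ+ψ≈0.4363
φ3=240.0° → target in arm frame (0.1060, -0.0884)
  e−x'=0.0040;  (l²−L²−(e−x')²−y'²−z²)/2L = 0.0041
  √(A²+B²)=0.2831;  θ3 = -1.5566+1.5564 ≈ -0.0002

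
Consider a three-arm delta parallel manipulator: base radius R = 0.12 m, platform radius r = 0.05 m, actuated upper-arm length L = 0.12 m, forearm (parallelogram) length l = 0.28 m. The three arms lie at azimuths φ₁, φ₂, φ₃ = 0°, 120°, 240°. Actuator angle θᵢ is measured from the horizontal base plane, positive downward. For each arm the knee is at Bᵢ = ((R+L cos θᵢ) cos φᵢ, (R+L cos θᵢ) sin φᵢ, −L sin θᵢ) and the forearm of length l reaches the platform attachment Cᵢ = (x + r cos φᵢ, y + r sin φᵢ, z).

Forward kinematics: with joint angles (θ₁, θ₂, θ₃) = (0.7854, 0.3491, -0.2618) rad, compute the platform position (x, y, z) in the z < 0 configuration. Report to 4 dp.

φ1=0.0°: virtual centre (0.1549, 0.0000, -0.0849), radius l
centre 2 = (0.1828·cos120.0°, 0.1828·sin120.0°, -0.0410) = (-0.0914, 0.1583, -0.0410)
arm 3 at φ=240.0°: ρ3 = 0.1859;  centre 3 = (-0.0930, -0.1610, 0.0311)
eliminate P² terms by subtracting sphere 1 from 2 and 3
plane₁₂: -0.4925x+0.3166y+0.0876z = 0.0039
Cramer: x(z) = -0.0084+0.3221z;  y(z) = -0.0006+0.2242z
into |P−centre ₁|² = l²: 1.1540z² + 0.0643z + -0.0446 = 0;  Δ = 0.2098;  z = -0.2263 or 0.1706 → z<0 root = -0.2263
x = -0.0812, y = -0.0514

(-0.0812, -0.0514, -0.2263)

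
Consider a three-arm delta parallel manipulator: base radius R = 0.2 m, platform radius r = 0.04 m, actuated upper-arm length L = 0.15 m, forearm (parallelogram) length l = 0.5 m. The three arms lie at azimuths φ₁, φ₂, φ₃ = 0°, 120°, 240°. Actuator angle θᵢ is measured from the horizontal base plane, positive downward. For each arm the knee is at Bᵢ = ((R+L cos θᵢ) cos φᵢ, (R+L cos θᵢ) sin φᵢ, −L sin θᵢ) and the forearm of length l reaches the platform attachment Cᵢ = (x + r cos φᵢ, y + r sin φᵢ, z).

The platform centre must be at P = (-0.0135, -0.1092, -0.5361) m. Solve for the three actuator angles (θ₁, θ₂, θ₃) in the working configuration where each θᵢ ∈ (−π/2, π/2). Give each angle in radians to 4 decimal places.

θ₁ = 0.9602, θ₂ = 1.2218, θ₃ = 0.5237

φ1=0.0° → target in arm frame (-0.0135, -0.1092)
  e−x'=0.1735;  (l²−L²−(e−x')²−y'²−z²)/2L = -0.3398
  θ1 = atan2(B,A) + arccos(C/0.5635) = 0.9602
arm 2 (φ=120.0°): x'=-0.0878, y'=0.0663
  A cos θ + B sin θ = C:  0.2478·cos θ + -0.5361·sin θ = -0.4190
  √(A²+B²)=0.5906;  θ2 = -1.1378+2.3596 ≈ 1.2218
φ3=240.0° → target in arm frame (0.1013, 0.0429)
  A=0.0587, B=-0.5361, C=(l²−L²−A²−y'²−z²)/(2L)=-0.2173
  θ3 = atan2(B,A) + arccos(C/0.5393) = 0.5237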